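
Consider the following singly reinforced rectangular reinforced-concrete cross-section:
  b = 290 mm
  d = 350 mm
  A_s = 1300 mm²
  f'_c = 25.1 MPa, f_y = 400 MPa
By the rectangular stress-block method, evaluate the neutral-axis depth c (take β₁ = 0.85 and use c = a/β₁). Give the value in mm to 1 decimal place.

T = A_s f_y = 1300 × 400 = 520000 N = 520 kN.
Setting C = 0.85 f'_c a b equal to T: a = 520000/(0.85 × 25.1 × 290) = 84.045 mm.
With β₁ = 0.85, c = a/β₁ = 84.045/0.85 = 98.9 mm.

c ≈ 98.9 mm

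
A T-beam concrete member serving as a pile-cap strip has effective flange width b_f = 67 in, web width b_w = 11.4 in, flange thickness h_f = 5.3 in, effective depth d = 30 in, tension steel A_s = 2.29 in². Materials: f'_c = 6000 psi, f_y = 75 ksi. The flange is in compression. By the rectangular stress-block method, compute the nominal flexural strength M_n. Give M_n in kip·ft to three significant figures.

M_n ≈ 426 kip·ft

Tension: T = A_s f_y = 2.29 × 75 = 171.75 kips.
Try a within the flange: a = T/(0.85 f'_c b_f) = 171.75/(0.85 × 6 × 67) = 0.503 in.
Since a = 0.503 ≤ h_f = 5.3 in, the stress block lies entirely in the flange; analyse as a rectangular beam of width b_f.
M_n = T(d − a/2) = 171.75 × (30 − 0.2515) = 5109.3 kip·in.
M_n = 5109.3/12 = 425.78 kip·ft.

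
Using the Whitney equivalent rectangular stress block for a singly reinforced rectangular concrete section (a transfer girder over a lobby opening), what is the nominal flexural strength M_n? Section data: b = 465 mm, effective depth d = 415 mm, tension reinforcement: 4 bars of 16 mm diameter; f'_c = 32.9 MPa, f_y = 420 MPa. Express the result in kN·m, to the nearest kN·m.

A_s = 4 × 201 = 804 mm².
T = A_s f_y = 804 × 420 = 337680 N = 337.68 kN.
From C = T: a = T/(0.85 f'_c b) = 337680/(0.85 × 32.9 × 465) = 25.97 mm.
M_n = T(d − a/2) = 337.68 kN × (415 − 12.985) mm = 135.75 kN·m.

M_n ≈ 136 kN·m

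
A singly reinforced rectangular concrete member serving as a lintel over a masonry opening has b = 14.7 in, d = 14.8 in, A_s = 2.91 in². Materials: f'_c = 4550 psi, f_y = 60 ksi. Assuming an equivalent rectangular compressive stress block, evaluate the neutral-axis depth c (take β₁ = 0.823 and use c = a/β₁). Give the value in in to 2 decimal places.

T = A_s f_y = 2.91 × 60 = 174.6 kips.
a = T/(0.85 f'_c b) = 174.6/(0.85 × 4.55 × 14.7) = 3.0711 in.
With β₁ = 0.823, c = a/β₁ = 3.0711/0.823 = 3.73 in.

c ≈ 3.73 in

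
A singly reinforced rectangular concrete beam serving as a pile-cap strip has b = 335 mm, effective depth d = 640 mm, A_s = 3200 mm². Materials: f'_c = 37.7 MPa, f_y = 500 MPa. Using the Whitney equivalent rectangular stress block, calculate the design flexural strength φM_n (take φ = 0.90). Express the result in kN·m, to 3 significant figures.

φM_n ≈ 814 kN·m

T = A_s f_y = 3200 × 500 = 1600000 N = 1600 kN.
From C = T: a = T/(0.85 f'_c b) = 1600000/(0.85 × 37.7 × 335) = 149.04 mm.
M_n = T(d − a/2) = 1600 kN × (640 − 74.52) mm = 904.77 kN·m.
φM_n = 0.90 × 904.77 = 814.29 kN·m.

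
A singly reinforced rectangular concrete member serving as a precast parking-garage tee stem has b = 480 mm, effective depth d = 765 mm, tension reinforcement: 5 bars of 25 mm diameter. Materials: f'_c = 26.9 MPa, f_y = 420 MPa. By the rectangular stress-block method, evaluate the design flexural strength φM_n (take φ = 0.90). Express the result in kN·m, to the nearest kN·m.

φM_n ≈ 666 kN·m

A_s = 5 × 491 = 2455 mm².
T = A_s f_y = 2455 × 420 = 1031100 N = 1031.1 kN.
From C = T: a = T/(0.85 f'_c b) = 1031100/(0.85 × 26.9 × 480) = 93.95 mm.
M_n = T(d − a/2) = 1031.1 kN × (765 − 46.975) mm = 740.36 kN·m.
φM_n = 0.90 × 740.36 = 666.32 kN·m.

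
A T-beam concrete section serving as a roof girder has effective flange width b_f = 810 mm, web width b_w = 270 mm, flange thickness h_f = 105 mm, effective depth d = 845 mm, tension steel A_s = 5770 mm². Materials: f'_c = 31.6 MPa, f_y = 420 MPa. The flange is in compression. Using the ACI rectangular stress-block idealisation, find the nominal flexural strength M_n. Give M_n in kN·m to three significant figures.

M_n ≈ 1910 kN·m

Tension: T = A_s f_y = 5770 × 420 = 2423400 N.
Try a within the flange: a = T/(0.85 f'_c b_f) = 2423400/(0.85 × 31.6 × 810) = 111.39 mm.
a = 111.39 > h_f = 105 mm: the block extends into the web. Split into flange-overhang and web parts.
C_f = 0.85 f'_c (b_f − b_w) h_f = 0.85 × 31.6 × (810 − 270) × 105 = 1522962 N.
Remaining web compression depth: a_w = (T − C_f)/(0.85 f'_c b_w) = (2423400 − 1522962)/(0.85 × 31.6 × 270) = 124.16 mm.
M_n = C_f(d − h_f/2) + (T − C_f)(d − a_w/2) = 1522962 × (845 − 52.5) + 900438 × (845 − 62.08) = 1206.95 + 704.97 = 1911.92 × 10⁶ N·mm.
M_n = 1911.92 kN·m.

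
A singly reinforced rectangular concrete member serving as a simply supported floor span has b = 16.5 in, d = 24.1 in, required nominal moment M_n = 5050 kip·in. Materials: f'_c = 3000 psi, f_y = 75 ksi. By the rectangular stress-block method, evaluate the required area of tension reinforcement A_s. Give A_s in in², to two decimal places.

A_s ≈ 3.16 in²

From M_n = 0.85 f'_c a b (d − a/2):
a = d − √(d² − 2M_n/(0.85 f'_c b)) = 24.1 − √(24.1² − 2 × 5050/(0.85 × 3 × 16.5)) = 5.640 in.
A_s = 0.85 f'_c a b / f_y = 0.85 × 3 × 5.640 × 16.5 / 75 = 3.164 in².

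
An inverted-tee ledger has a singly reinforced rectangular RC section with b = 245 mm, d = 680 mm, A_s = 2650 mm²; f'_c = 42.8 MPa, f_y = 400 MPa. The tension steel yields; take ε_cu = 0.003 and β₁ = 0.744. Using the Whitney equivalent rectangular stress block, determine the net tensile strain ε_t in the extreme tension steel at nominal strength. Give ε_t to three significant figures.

a = A_s f_y/(0.85 f'_c b) = 118.93 mm.
β₁ = 0.744, so c = a/β₁ = 118.93/0.744 = 159.85 mm.
From the linear strain diagram with ε_cu = 0.003: ε_t = 0.003 (d − c)/c = 0.003 × (680 − 159.85)/159.85 = 0.00976.
Since ε_t ≥ 0.005, the section is tension-controlled.

ε_t ≈ 0.00976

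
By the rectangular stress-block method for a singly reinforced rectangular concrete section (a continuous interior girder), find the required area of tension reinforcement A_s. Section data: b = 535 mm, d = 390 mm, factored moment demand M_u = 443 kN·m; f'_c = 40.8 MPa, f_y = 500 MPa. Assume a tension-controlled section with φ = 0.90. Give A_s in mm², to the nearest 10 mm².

M_n = M_u/φ = 443/0.90 = 492.222 kN·m.
With M_n = 0.85 f'_c a b (d − a/2), solve the quadratic for a:
a = d − √(d² − 2M_n/(0.85 f'_c b)) = 390 − √(390² − 2 × 492.222×10⁶/(0.85 × 40.8 × 535)) = 75.29 mm.
A_s = 0.85 f'_c a b / f_y = 0.85 × 40.8 × 75.29 × 535 / 500 = 2793.8 mm².

A_s ≈ 2790 mm²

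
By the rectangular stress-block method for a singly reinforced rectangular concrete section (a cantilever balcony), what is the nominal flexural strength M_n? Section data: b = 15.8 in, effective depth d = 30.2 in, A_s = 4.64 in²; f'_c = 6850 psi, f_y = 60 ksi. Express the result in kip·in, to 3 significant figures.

M_n ≈ 7990 kip·in

T = A_s f_y = 4.64 × 60 = 278.4 kips.
a = T/(0.85 f'_c b) = 278.4/(0.85 × 6.85 × 15.8) = 3.026 in.
M_n = T(d − a/2) = 278.4 × (30.2 − 1.513) = 7986.5 kip·in.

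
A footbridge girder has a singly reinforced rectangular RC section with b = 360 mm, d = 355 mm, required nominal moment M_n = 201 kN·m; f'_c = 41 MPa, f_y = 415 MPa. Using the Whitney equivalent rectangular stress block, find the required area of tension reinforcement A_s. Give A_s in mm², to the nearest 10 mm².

A_s ≈ 1460 mm²

With M_n = 0.85 f'_c a b (d − a/2), solve the quadratic for a:
a = d − √(d² − 2M_n/(0.85 f'_c b)) = 355 − √(355² − 2 × 201×10⁶/(0.85 × 41 × 360)) = 48.43 mm.
A_s = 0.85 f'_c a b / f_y = 0.85 × 41 × 48.43 × 360 / 415 = 1464.1 mm².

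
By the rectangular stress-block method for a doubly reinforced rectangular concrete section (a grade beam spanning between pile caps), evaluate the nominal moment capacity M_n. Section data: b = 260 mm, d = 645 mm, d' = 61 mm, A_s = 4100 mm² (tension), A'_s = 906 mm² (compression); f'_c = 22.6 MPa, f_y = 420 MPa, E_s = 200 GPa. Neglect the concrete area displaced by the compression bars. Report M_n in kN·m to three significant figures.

M_n ≈ 907 kN·m

Assume both tension and compression steel yield.
Net tension couple steel: A_s − A'_s = 3194 mm².
a = (A_s − A'_s) f_y / (0.85 f'_c b) = 1341480/(0.85 × 22.6 × 260) = 268.59 mm.
c = a/β₁ = 268.59/0.85 = 315.99 mm; ε'_s = 0.003(c − d')/c = 0.0024 ≥ f_y/E_s = 0.0021, so compression steel does yield.
M_n = (A_s − A'_s) f_y (d − a/2) + A'_s f_y (d − d') = [1341480 × (645 − 134.295) + 380520 × (645 − 61)] × 10⁻⁶ = 685.10 + 222.22 = 907.32 kN·m.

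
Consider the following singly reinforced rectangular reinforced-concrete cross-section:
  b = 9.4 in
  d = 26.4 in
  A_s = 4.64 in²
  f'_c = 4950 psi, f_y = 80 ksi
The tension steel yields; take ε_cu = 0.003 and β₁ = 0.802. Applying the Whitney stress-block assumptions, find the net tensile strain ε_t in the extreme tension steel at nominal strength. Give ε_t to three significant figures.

ε_t ≈ 0.00377

a = A_s f_y/(0.85 f'_c b) = 9.385 in.
β₁ = 0.802, so c = a/β₁ = 9.385/0.802 = 11.702 in.
From the linear strain diagram with ε_cu = 0.003: ε_t = 0.003 (d − c)/c = 0.003 × (26.4 − 11.702)/11.702 = 0.00377.
ε_t < 0.004 — the section is over-reinforced for flexure under ACI limits.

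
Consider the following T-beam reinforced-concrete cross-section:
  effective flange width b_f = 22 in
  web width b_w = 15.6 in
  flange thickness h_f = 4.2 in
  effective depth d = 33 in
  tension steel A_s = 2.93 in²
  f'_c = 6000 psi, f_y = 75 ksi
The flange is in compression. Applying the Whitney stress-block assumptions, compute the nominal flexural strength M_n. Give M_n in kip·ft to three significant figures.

Tension: T = A_s f_y = 2.93 × 75 = 219.75 kips.
Try a within the flange: a = T/(0.85 f'_c b_f) = 219.75/(0.85 × 6 × 22) = 1.959 in.
Since a = 1.959 ≤ h_f = 4.2 in, the stress block lies entirely in the flange; analyse as a rectangular beam of width b_f.
M_n = T(d − a/2) = 219.75 × (33 − 0.9795) = 7036.5 kip·in.
M_n = 7036.5/12 = 586.38 kip·ft.

M_n ≈ 586 kip·ft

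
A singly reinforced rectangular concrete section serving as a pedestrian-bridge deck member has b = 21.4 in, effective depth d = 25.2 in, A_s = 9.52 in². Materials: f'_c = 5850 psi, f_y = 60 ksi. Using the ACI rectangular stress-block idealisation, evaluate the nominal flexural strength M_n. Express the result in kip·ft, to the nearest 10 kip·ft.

M_n ≈ 1070 kip·ft

T = A_s f_y = 9.52 × 60 = 571.2 kips.
a = T/(0.85 f'_c b) = 571.2/(0.85 × 5.85 × 21.4) = 5.368 in.
M_n = T(d − a/2) = 571.2 × (25.2 − 2.684) = 12861.1 kip·in = 12861.1/12 = 1071.76 kip·ft.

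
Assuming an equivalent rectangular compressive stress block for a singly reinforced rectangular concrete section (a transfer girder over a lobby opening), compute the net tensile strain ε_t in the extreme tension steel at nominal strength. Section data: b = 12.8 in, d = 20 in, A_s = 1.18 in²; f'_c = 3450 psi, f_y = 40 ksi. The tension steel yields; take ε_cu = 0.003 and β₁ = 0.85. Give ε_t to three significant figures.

a = A_s f_y/(0.85 f'_c b) = 1.257 in.
β₁ = 0.85, so c = a/β₁ = 1.257/0.85 = 1.479 in.
From the linear strain diagram with ε_cu = 0.003: ε_t = 0.003 (d − c)/c = 0.003 × (20 − 1.479)/1.479 = 0.0376.
Since ε_t ≥ 0.005, the section is tension-controlled.

ε_t ≈ 0.0376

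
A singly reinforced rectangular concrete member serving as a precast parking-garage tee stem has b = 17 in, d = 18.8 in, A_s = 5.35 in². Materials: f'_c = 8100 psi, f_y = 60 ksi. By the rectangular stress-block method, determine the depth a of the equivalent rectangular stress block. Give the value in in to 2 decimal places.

T = A_s f_y = 5.35 × 60 = 321 kips.
a = T/(0.85 f'_c b) = 321/(0.85 × 8.1 × 17) = 2.74 in.

a ≈ 2.74 in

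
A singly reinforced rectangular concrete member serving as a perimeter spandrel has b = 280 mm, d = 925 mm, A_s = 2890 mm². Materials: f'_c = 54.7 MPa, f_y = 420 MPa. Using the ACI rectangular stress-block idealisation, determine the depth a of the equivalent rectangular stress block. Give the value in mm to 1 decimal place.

a ≈ 93.2 mm

T = A_s f_y = 2890 × 420 = 1213800 N = 1213.8 kN.
Setting C = 0.85 f'_c a b equal to T: a = 1213800/(0.85 × 54.7 × 280) = 93.2 mm.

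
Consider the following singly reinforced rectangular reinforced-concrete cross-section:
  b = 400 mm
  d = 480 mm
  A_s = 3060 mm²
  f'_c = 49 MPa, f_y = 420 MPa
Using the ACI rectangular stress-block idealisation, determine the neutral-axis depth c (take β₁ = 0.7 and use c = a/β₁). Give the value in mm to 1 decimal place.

c ≈ 110.2 mm

T = A_s f_y = 3060 × 420 = 1285200 N = 1285.2 kN.
Setting C = 0.85 f'_c a b equal to T: a = 1285200/(0.85 × 49 × 400) = 77.143 mm.
With β₁ = 0.7, c = a/β₁ = 77.143/0.7 = 110.2 mm.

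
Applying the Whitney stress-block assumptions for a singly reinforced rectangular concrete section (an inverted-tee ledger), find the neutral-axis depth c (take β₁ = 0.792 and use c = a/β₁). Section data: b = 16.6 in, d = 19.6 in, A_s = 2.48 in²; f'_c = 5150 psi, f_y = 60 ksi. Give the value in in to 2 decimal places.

T = A_s f_y = 2.48 × 60 = 148.8 kips.
a = T/(0.85 f'_c b) = 148.8/(0.85 × 5.15 × 16.6) = 2.0477 in.
With β₁ = 0.792, c = a/β₁ = 2.0477/0.792 = 2.59 in.

c ≈ 2.59 in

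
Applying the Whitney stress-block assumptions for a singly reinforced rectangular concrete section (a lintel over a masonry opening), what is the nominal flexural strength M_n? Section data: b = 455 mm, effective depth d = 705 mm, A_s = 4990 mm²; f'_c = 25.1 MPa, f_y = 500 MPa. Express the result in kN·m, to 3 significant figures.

M_n ≈ 1440 kN·m

T = A_s f_y = 4990 × 500 = 2495000 N = 2495 kN.
From C = T: a = T/(0.85 f'_c b) = 2495000/(0.85 × 25.1 × 455) = 257.02 mm.
M_n = T(d − a/2) = 2495 kN × (705 − 128.51) mm = 1438.34 kN·m.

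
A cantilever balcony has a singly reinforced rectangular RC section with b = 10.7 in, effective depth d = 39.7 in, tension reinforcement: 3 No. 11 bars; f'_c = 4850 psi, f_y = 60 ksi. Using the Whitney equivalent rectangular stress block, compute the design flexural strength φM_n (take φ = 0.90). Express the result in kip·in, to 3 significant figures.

A_s = 3 × 1.56 = 4.68 in².
T = A_s f_y = 4.68 × 60 = 280.8 kips.
a = T/(0.85 f'_c b) = 280.8/(0.85 × 4.85 × 10.7) = 6.366 in.
M_n = T(d − a/2) = 280.8 × (39.7 − 3.183) = 10254.0 kip·in.
φM_n = 0.90 × 10254.0 = 9228.6 kip·in.

φM_n ≈ 9230 kip·in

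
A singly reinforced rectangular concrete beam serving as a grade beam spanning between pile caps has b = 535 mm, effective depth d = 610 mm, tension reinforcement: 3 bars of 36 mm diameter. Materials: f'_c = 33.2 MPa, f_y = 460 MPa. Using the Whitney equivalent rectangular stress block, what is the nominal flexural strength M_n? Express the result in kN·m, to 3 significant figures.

A_s = 3 × 1018 = 3054 mm².
T = A_s f_y = 3054 × 460 = 1404840 N = 1404.84 kN.
From C = T: a = T/(0.85 f'_c b) = 1404840/(0.85 × 33.2 × 535) = 93.05 mm.
M_n = T(d − a/2) = 1404.84 kN × (610 − 46.525) mm = 791.59 kN·m.

M_n ≈ 792 kN·m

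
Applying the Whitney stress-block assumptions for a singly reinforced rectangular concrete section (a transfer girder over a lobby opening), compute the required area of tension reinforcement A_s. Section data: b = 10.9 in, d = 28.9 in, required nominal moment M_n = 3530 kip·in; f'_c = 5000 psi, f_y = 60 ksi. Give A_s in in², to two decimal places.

A_s ≈ 2.14 in²

From M_n = 0.85 f'_c a b (d − a/2):
a = d − √(d² − 2M_n/(0.85 f'_c b)) = 28.9 − √(28.9² − 2 × 3530/(0.85 × 5 × 10.9)) = 2.769 in.
A_s = 0.85 f'_c a b / f_y = 0.85 × 5 × 2.769 × 10.9 / 60 = 2.138 in².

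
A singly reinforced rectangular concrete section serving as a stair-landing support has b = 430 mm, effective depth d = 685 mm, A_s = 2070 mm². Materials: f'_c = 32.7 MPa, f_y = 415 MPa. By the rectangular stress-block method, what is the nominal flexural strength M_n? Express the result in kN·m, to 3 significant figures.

T = A_s f_y = 2070 × 415 = 859050 N = 859.05 kN.
From C = T: a = T/(0.85 f'_c b) = 859050/(0.85 × 32.7 × 430) = 71.88 mm.
M_n = T(d − a/2) = 859.05 kN × (685 − 35.94) mm = 557.57 kN·m.

M_n ≈ 558 kN·m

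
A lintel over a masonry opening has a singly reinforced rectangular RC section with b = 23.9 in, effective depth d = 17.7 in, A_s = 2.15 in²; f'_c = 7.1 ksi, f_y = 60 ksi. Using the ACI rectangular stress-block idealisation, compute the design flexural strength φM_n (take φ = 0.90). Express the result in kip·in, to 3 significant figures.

T = A_s f_y = 2.15 × 60 = 129 kips.
a = T/(0.85 f'_c b) = 129/(0.85 × 7.1 × 23.9) = 0.894 in.
M_n = T(d − a/2) = 129 × (17.7 − 0.447) = 2225.6 kip·in.
φM_n = 0.90 × 2225.6 = 2003.0 kip·in.

φM_n ≈ 2000 kip·in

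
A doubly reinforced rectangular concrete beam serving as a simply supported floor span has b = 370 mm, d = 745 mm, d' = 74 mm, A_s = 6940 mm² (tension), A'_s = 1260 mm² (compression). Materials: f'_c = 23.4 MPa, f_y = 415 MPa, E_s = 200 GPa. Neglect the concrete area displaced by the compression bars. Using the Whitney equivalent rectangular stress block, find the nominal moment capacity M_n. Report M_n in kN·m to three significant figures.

Assume both tension and compression steel yield.
Net tension couple steel: A_s − A'_s = 5680 mm².
a = (A_s − A'_s) f_y / (0.85 f'_c b) = 2357200/(0.85 × 23.4 × 370) = 320.30 mm.
c = a/β₁ = 320.30/0.85 = 376.82 mm; ε'_s = 0.003(c − d')/c = 0.0024 ≥ f_y/E_s = 0.0021, so compression steel does yield.
M_n = (A_s − A'_s) f_y (d − a/2) + A'_s f_y (d − d') = [2357200 × (745 − 160.15) + 522900 × (745 − 74)] × 10⁻⁶ = 1378.61 + 350.87 = 1729.48 kN·m.

M_n ≈ 1730 kN·m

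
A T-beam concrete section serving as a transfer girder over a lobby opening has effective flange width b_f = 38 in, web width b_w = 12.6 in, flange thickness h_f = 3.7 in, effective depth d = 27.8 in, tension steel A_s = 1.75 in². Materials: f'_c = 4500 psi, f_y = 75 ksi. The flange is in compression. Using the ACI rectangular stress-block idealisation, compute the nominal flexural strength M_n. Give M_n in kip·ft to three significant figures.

Tension: T = A_s f_y = 1.75 × 75 = 131.25 kips.
Try a within the flange: a = T/(0.85 f'_c b_f) = 131.25/(0.85 × 4.5 × 38) = 0.903 in.
Since a = 0.903 ≤ h_f = 3.7 in, the stress block lies entirely in the flange; analyse as a rectangular beam of width b_f.
M_n = T(d − a/2) = 131.25 × (27.8 − 0.4515) = 3589.5 kip·in.
M_n = 3589.5/12 = 299.13 kip·ft.

M_n ≈ 299 kip·ft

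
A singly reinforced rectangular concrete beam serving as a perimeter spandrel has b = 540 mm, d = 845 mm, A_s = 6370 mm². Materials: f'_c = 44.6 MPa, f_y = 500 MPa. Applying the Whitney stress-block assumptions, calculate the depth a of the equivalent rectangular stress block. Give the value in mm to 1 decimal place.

T = A_s f_y = 6370 × 500 = 3185000 N = 3185 kN.
Setting C = 0.85 f'_c a b equal to T: a = 3185000/(0.85 × 44.6 × 540) = 155.6 mm.

a ≈ 155.6 mm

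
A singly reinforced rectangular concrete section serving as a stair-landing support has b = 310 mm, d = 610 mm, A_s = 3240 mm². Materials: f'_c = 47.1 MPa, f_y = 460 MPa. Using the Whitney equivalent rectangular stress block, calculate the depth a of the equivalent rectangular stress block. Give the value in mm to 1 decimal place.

T = A_s f_y = 3240 × 460 = 1490400 N = 1490.4 kN.
Setting C = 0.85 f'_c a b equal to T: a = 1490400/(0.85 × 47.1 × 310) = 120.1 mm.

a ≈ 120.1 mm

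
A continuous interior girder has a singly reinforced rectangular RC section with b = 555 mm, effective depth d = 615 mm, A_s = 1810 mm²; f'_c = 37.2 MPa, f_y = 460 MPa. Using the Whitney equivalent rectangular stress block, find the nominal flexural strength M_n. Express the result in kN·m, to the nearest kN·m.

T = A_s f_y = 1810 × 460 = 832600 N = 832.6 kN.
From C = T: a = T/(0.85 f'_c b) = 832600/(0.85 × 37.2 × 555) = 47.44 mm.
M_n = T(d − a/2) = 832.6 kN × (615 − 23.72) mm = 492.30 kN·m.

M_n ≈ 492 kN·m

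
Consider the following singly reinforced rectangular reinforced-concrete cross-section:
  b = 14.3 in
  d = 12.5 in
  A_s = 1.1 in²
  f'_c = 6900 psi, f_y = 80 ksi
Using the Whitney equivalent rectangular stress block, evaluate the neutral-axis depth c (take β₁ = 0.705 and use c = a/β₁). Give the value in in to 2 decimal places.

c ≈ 1.49 in

T = A_s f_y = 1.1 × 80 = 88 kips.
a = T/(0.85 f'_c b) = 88/(0.85 × 6.9 × 14.3) = 1.0492 in.
With β₁ = 0.705, c = a/β₁ = 1.0492/0.705 = 1.49 in.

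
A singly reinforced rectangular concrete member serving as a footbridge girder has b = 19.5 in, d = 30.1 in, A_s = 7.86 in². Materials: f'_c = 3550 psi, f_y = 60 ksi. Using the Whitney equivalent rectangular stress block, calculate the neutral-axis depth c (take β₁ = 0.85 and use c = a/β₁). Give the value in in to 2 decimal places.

c ≈ 9.43 in

T = A_s f_y = 7.86 × 60 = 471.6 kips.
a = T/(0.85 f'_c b) = 471.6/(0.85 × 3.55 × 19.5) = 8.0148 in.
With β₁ = 0.85, c = a/β₁ = 8.0148/0.85 = 9.43 in.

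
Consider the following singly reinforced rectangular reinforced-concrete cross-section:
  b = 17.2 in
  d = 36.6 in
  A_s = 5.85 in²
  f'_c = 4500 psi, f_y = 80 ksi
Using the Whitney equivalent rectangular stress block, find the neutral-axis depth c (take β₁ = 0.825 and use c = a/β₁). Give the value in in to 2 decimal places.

T = A_s f_y = 5.85 × 80 = 468 kips.
a = T/(0.85 f'_c b) = 468/(0.85 × 4.5 × 17.2) = 7.1135 in.
With β₁ = 0.825, c = a/β₁ = 7.1135/0.825 = 8.62 in.

c ≈ 8.62 in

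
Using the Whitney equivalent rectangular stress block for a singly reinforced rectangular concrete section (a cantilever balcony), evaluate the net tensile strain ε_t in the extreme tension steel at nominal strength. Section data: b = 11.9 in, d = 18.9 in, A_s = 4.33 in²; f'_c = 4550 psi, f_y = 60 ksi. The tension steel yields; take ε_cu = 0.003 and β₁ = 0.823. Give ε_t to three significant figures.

ε_t ≈ 0.00527

a = A_s f_y/(0.85 f'_c b) = 5.645 in.
β₁ = 0.823, so c = a/β₁ = 5.645/0.823 = 6.859 in.
From the linear strain diagram with ε_cu = 0.003: ε_t = 0.003 (d − c)/c = 0.003 × (18.9 − 6.859)/6.859 = 0.00527.
Since ε_t ≥ 0.005, the section is tension-controlled.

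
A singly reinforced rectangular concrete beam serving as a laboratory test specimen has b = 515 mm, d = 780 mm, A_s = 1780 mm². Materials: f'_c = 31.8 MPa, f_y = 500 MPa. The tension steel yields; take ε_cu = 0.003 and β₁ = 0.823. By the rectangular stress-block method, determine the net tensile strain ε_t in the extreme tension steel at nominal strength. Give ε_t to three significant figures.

a = A_s f_y/(0.85 f'_c b) = 63.93 mm.
β₁ = 0.823, so c = a/β₁ = 63.93/0.823 = 77.68 mm.
From the linear strain diagram with ε_cu = 0.003: ε_t = 0.003 (d − c)/c = 0.003 × (780 − 77.68)/77.68 = 0.0271.
Since ε_t ≥ 0.005, the section is tension-controlled.

ε_t ≈ 0.0271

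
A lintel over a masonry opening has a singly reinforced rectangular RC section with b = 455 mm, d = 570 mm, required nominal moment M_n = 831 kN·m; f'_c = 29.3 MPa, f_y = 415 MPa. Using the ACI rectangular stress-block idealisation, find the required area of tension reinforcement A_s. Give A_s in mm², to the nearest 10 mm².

A_s ≈ 4040 mm²

With M_n = 0.85 f'_c a b (d − a/2), solve the quadratic for a:
a = d − √(d² − 2M_n/(0.85 f'_c b)) = 570 − √(570² − 2 × 831×10⁶/(0.85 × 29.3 × 455)) = 147.82 mm.
A_s = 0.85 f'_c a b / f_y = 0.85 × 29.3 × 147.82 × 455 / 415 = 4036.3 mm².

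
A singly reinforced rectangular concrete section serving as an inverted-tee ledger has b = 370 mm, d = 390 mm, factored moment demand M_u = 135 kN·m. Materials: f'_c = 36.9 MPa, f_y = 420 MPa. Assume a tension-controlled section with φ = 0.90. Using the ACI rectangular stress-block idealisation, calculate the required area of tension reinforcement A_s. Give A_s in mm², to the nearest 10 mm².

A_s ≈ 960 mm²

M_n = M_u/φ = 135/0.90 = 150 kN·m.
With M_n = 0.85 f'_c a b (d − a/2), solve the quadratic for a:
a = d − √(d² − 2M_n/(0.85 f'_c b)) = 390 − √(390² − 2 × 150×10⁶/(0.85 × 36.9 × 370)) = 34.68 mm.
A_s = 0.85 f'_c a b / f_y = 0.85 × 36.9 × 34.68 × 370 / 420 = 958.2 mm².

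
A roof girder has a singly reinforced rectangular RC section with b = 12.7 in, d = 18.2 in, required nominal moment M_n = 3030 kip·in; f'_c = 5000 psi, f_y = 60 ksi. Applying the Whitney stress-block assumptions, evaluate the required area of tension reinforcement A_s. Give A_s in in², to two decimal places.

A_s ≈ 3.06 in²

From M_n = 0.85 f'_c a b (d − a/2):
a = d − √(d² − 2M_n/(0.85 f'_c b)) = 18.2 − √(18.2² − 2 × 3030/(0.85 × 5 × 12.7)) = 3.403 in.
A_s = 0.85 f'_c a b / f_y = 0.85 × 5 × 3.403 × 12.7 / 60 = 3.061 in².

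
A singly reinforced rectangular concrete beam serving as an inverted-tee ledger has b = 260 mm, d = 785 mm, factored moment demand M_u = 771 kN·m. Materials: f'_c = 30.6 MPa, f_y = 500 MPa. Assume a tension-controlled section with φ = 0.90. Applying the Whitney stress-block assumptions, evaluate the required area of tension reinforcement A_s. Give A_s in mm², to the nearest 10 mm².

A_s ≈ 2470 mm²

M_n = M_u/φ = 771/0.90 = 856.667 kN·m.
With M_n = 0.85 f'_c a b (d − a/2), solve the quadratic for a:
a = d − √(d² − 2M_n/(0.85 f'_c b)) = 785 − √(785² − 2 × 856.667×10⁶/(0.85 × 30.6 × 260)) = 182.61 mm.
A_s = 0.85 f'_c a b / f_y = 0.85 × 30.6 × 182.61 × 260 / 500 = 2469.8 mm².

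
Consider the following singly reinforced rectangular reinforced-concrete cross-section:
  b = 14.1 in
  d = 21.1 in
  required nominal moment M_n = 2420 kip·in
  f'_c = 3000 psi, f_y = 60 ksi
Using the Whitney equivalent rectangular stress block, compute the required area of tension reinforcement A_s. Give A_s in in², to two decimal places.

From M_n = 0.85 f'_c a b (d − a/2):
a = d − √(d² − 2M_n/(0.85 f'_c b)) = 21.1 − √(21.1² − 2 × 2420/(0.85 × 3 × 14.1)) = 3.476 in.
A_s = 0.85 f'_c a b / f_y = 0.85 × 3 × 3.476 × 14.1 / 60 = 2.083 in².

A_s ≈ 2.08 in²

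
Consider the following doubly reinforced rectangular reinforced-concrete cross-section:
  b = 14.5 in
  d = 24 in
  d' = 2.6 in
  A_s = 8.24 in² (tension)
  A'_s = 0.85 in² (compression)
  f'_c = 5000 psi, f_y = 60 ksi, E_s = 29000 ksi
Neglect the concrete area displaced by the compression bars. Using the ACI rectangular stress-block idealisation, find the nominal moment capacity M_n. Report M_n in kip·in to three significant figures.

M_n ≈ 10100 kip·in

Assume both steels yield.
a = (A_s − A'_s) f_y/(0.85 f'_c b) = (8.24 − 0.85) × 60/(0.85 × 5 × 14.5) = 7.195 in.
c = a/β₁ = 7.195/0.8 = 8.994 in; ε'_s = 0.003(c − d')/c = 0.0021 ≥ ε_y = 0.0021, so the compression steel yields.
M_n = (A_s − A'_s) f_y (d − a/2) + A'_s f_y (d − d') = 443.4 × (24 − 3.5975) + 51 × (24 − 2.6) = 9046.5 + 1091.4 = 10137.9 kip·in.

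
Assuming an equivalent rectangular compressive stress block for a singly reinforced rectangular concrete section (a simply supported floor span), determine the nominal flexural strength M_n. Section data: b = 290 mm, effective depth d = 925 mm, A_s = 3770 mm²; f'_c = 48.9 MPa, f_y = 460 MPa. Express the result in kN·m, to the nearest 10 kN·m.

T = A_s f_y = 3770 × 460 = 1734200 N = 1734.2 kN.
From C = T: a = T/(0.85 f'_c b) = 1734200/(0.85 × 48.9 × 290) = 143.87 mm.
M_n = T(d − a/2) = 1734.2 kN × (925 − 71.935) mm = 1479.39 kN·m.

M_n ≈ 1480 kN·m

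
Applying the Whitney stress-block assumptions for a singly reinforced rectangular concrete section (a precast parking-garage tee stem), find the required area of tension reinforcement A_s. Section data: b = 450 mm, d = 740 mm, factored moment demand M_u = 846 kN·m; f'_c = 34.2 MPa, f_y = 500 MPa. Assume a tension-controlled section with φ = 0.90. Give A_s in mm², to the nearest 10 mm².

A_s ≈ 2730 mm²

M_n = M_u/φ = 846/0.90 = 940 kN·m.
With M_n = 0.85 f'_c a b (d − a/2), solve the quadratic for a:
a = d − √(d² − 2M_n/(0.85 f'_c b)) = 740 − √(740² − 2 × 940×10⁶/(0.85 × 34.2 × 450)) = 104.48 mm.
A_s = 0.85 f'_c a b / f_y = 0.85 × 34.2 × 104.48 × 450 / 500 = 2733.5 mm².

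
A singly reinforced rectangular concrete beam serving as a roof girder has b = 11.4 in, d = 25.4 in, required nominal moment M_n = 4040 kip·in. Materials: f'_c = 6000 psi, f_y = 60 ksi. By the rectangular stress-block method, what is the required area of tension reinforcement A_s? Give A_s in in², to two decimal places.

From M_n = 0.85 f'_c a b (d − a/2):
a = d − √(d² − 2M_n/(0.85 f'_c b)) = 25.4 − √(25.4² − 2 × 4040/(0.85 × 6 × 11.4)) = 2.901 in.
A_s = 0.85 f'_c a b / f_y = 0.85 × 6 × 2.901 × 11.4 / 60 = 2.811 in².

A_s ≈ 2.81 in²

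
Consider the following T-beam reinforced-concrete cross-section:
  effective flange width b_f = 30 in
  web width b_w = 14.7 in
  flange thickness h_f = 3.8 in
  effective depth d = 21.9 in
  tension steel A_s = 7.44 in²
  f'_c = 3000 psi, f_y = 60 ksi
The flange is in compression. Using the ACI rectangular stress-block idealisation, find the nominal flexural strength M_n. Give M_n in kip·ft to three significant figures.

Tension: T = A_s f_y = 7.44 × 60 = 446.4 kips.
Try a within the flange: a = T/(0.85 f'_c b_f) = 446.4/(0.85 × 3 × 30) = 5.835 in.
a = 5.835 > h_f = 3.8 in: the block extends into the web. Split into flange-overhang and web parts.
C_f = 0.85 f'_c (b_f − b_w) h_f = 0.85 × 3 × (30 − 14.7) × 3.8 = 148.3 kips.
Remaining web compression depth: a_w = (T − C_f)/(0.85 f'_c b_w) = (446.4 − 148.3)/(0.85 × 3 × 14.7) = 7.953 in.
M_n = C_f(d − h_f/2) + (T − C_f)(d − a_w/2) = 148.3 × (21.9 − 1.9) + 298.1 × (21.9 − 3.9765) = 2966.0 + 5343.0 = 8309.0 kip·in.
M_n = 8309.0/12 = 692.42 kip·ft.

M_n ≈ 692 kip·ft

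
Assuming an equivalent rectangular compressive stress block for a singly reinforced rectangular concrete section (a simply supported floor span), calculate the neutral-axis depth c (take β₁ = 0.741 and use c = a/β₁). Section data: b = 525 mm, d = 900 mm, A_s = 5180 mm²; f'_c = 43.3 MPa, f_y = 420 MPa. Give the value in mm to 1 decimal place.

T = A_s f_y = 5180 × 420 = 2175600 N = 2175.6 kN.
Setting C = 0.85 f'_c a b equal to T: a = 2175600/(0.85 × 43.3 × 525) = 112.593 mm.
With β₁ = 0.741, c = a/β₁ = 112.593/0.741 = 151.9 mm.

c ≈ 151.9 mm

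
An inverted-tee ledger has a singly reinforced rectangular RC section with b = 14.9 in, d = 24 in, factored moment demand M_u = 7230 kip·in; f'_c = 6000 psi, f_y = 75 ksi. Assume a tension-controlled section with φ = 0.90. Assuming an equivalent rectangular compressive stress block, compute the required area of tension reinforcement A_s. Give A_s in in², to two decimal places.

A_s ≈ 4.97 in²

M_n = M_u/φ = 7230/0.90 = 8033.33 kip·in.
From M_n = 0.85 f'_c a b (d − a/2):
a = d − √(d² − 2M_n/(0.85 f'_c b)) = 24 − √(24² − 2 × 8033.33/(0.85 × 6 × 14.9)) = 4.906 in.
A_s = 0.85 f'_c a b / f_y = 0.85 × 6 × 4.906 × 14.9 / 75 = 4.971 in².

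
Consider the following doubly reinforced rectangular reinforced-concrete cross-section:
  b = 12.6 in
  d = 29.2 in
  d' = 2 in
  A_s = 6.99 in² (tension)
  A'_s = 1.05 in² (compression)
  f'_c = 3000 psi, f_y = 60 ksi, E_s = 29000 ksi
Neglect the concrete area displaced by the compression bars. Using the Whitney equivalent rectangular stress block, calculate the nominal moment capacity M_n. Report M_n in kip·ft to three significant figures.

Assume both steels yield.
a = (A_s − A'_s) f_y/(0.85 f'_c b) = (6.99 − 1.05) × 60/(0.85 × 3 × 12.6) = 11.092 in.
c = a/β₁ = 11.092/0.85 = 13.049 in; ε'_s = 0.003(c − d')/c = 0.0025 ≥ ε_y = 0.0021, so the compression steel yields.
M_n = (A_s − A'_s) f_y (d − a/2) + A'_s f_y (d − d') = 356.4 × (29.2 − 5.546) + 63 × (29.2 − 2) = 8430.3 + 1713.6 = 10143.9 kip·in = 10143.9/12 = 845.33 kip·ft.

M_n ≈ 845 kip·ft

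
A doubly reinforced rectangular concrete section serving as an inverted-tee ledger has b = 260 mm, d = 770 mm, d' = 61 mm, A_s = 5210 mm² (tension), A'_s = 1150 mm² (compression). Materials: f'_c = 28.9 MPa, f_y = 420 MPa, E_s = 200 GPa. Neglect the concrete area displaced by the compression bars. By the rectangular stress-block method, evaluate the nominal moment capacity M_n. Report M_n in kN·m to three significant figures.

Assume both tension and compression steel yield.
Net tension couple steel: A_s − A'_s = 4060 mm².
a = (A_s − A'_s) f_y / (0.85 f'_c b) = 1705200/(0.85 × 28.9 × 260) = 266.98 mm.
c = a/β₁ = 266.98/0.844 = 316.33 mm; ε'_s = 0.003(c − d')/c = 0.0024 ≥ f_y/E_s = 0.0021, so compression steel does yield.
M_n = (A_s − A'_s) f_y (d − a/2) + A'_s f_y (d − d') = [1705200 × (770 − 133.49) + 483000 × (770 − 61)] × 10⁻⁶ = 1085.38 + 342.45 = 1427.83 kN·m.

M_n ≈ 1430 kN·m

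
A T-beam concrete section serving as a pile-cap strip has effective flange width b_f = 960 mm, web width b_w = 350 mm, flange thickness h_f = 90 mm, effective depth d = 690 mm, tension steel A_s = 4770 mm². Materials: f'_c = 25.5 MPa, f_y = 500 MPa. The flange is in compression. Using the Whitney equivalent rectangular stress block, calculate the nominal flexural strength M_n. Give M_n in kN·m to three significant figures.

Tension: T = A_s f_y = 4770 × 500 = 2385000 N.
Try a within the flange: a = T/(0.85 f'_c b_f) = 2385000/(0.85 × 25.5 × 960) = 114.62 mm.
a = 114.62 > h_f = 90 mm: the block extends into the web. Split into flange-overhang and web parts.
C_f = 0.85 f'_c (b_f − b_w) h_f = 0.85 × 25.5 × (960 − 350) × 90 = 1189958 N.
Remaining web compression depth: a_w = (T − C_f)/(0.85 f'_c b_w) = (2385000 − 1189958)/(0.85 × 25.5 × 350) = 157.53 mm.
M_n = C_f(d − h_f/2) + (T − C_f)(d − a_w/2) = 1189958 × (690 − 45) + 1195042 × (690 − 78.765) = 767.52 + 730.45 = 1497.97 × 10⁶ N·mm.
M_n = 1497.97 kN·m.

M_n ≈ 1500 kN·m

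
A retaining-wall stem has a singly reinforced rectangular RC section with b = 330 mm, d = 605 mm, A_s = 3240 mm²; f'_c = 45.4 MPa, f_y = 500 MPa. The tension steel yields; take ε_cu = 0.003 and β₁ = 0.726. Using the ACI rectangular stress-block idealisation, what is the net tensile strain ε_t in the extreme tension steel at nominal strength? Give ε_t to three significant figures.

ε_t ≈ 0.00736

a = A_s f_y/(0.85 f'_c b) = 127.21 mm.
β₁ = 0.726, so c = a/β₁ = 127.21/0.726 = 175.22 mm.
From the linear strain diagram with ε_cu = 0.003: ε_t = 0.003 (d − c)/c = 0.003 × (605 − 175.22)/175.22 = 0.00736.
Since ε_t ≥ 0.005, the section is tension-controlled.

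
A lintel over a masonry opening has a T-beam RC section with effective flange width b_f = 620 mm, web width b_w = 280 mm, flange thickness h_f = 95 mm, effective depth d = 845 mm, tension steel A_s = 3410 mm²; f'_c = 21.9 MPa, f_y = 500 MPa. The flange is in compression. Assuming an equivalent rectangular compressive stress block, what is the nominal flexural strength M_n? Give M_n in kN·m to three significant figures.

Tension: T = A_s f_y = 3410 × 500 = 1705000 N.
Try a within the flange: a = T/(0.85 f'_c b_f) = 1705000/(0.85 × 21.9 × 620) = 147.73 mm.
a = 147.73 > h_f = 95 mm: the block extends into the web. Split into flange-overhang and web parts.
C_f = 0.85 f'_c (b_f − b_w) h_f = 0.85 × 21.9 × (620 − 280) × 95 = 601265 N.
Remaining web compression depth: a_w = (T − C_f)/(0.85 f'_c b_w) = (1705000 − 601265)/(0.85 × 21.9 × 280) = 211.76 mm.
M_n = C_f(d − h_f/2) + (T − C_f)(d − a_w/2) = 601265 × (845 − 47.5) + 1103735 × (845 − 105.88) = 479.51 + 815.79 = 1295.30 × 10⁶ N·mm.
M_n = 1295.30 kN·m.

M_n ≈ 1300 kN·m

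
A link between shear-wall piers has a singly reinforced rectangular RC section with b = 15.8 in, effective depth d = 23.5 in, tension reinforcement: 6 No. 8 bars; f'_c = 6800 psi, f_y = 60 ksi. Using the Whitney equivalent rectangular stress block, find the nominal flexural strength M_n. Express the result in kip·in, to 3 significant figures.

M_n ≈ 6240 kip·in

A_s = 6 × 0.79 = 4.74 in².
T = A_s f_y = 4.74 × 60 = 284.4 kips.
a = T/(0.85 f'_c b) = 284.4/(0.85 × 6.8 × 15.8) = 3.114 in.
M_n = T(d − a/2) = 284.4 × (23.5 − 1.557) = 6240.6 kip·in.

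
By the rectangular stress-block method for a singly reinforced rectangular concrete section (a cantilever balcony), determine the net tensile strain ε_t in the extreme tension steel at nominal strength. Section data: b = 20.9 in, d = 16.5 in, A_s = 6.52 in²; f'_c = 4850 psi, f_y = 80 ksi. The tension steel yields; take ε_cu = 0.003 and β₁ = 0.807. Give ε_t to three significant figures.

a = A_s f_y/(0.85 f'_c b) = 6.054 in.
β₁ = 0.807, so c = a/β₁ = 6.054/0.807 = 7.502 in.
From the linear strain diagram with ε_cu = 0.003: ε_t = 0.003 (d − c)/c = 0.003 × (16.5 − 7.502)/7.502 = 0.00360.
ε_t < 0.004 — the section is over-reinforced for flexure under ACI limits.

ε_t ≈ 0.00360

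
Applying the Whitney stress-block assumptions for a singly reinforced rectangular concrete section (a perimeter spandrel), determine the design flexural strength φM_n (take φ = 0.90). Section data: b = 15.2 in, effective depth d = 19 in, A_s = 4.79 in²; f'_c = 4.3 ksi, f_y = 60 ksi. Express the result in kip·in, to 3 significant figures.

φM_n ≈ 4250 kip·in

T = A_s f_y = 4.79 × 60 = 287.4 kips.
a = T/(0.85 f'_c b) = 287.4/(0.85 × 4.3 × 15.2) = 5.173 in.
M_n = T(d − a/2) = 287.4 × (19 − 2.5865) = 4717.2 kip·in.
φM_n = 0.90 × 4717.2 = 4245.5 kip·in.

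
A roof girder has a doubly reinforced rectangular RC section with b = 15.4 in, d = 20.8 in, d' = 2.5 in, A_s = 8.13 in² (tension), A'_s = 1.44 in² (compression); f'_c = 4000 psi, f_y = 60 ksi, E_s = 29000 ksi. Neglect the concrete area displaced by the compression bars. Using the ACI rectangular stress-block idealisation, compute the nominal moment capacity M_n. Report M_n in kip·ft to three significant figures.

Assume both steels yield.
a = (A_s − A'_s) f_y/(0.85 f'_c b) = (8.13 − 1.44) × 60/(0.85 × 4 × 15.4) = 7.666 in.
c = a/β₁ = 7.666/0.85 = 9.019 in; ε'_s = 0.003(c − d')/c = 0.0022 ≥ ε_y = 0.0021, so the compression steel yields.
M_n = (A_s − A'_s) f_y (d − a/2) + A'_s f_y (d − d') = 401.4 × (20.8 − 3.833) + 86.4 × (20.8 − 2.5) = 6810.6 + 1581.1 = 8391.7 kip·in = 8391.7/12 = 699.31 kip·ft.

M_n ≈ 699 kip·ft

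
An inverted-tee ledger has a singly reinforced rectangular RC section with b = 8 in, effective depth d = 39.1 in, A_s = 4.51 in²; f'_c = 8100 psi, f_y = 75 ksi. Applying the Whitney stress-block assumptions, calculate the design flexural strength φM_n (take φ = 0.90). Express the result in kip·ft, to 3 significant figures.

φM_n ≈ 914 kip·ft

T = A_s f_y = 4.51 × 75 = 338.25 kips.
a = T/(0.85 f'_c b) = 338.25/(0.85 × 8.1 × 8) = 6.141 in.
M_n = T(d − a/2) = 338.25 × (39.1 − 3.0705) = 12187.0 kip·in = 12187.0/12 = 1015.58 kip·ft.
φM_n = 0.90 × 1015.58 = 914.02 kip·ft.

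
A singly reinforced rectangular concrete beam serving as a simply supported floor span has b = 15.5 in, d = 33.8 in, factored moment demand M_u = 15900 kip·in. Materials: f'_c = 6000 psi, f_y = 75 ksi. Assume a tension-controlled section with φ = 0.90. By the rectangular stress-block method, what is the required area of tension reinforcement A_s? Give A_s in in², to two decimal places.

A_s ≈ 7.83 in²

M_n = M_u/φ = 15900/0.90 = 17666.7 kip·in.
From M_n = 0.85 f'_c a b (d − a/2):
a = d − √(d² − 2M_n/(0.85 f'_c b)) = 33.8 − √(33.8² − 2 × 17666.7/(0.85 × 6 × 15.5)) = 7.428 in.
A_s = 0.85 f'_c a b / f_y = 0.85 × 6 × 7.428 × 15.5 / 75 = 7.829 in².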